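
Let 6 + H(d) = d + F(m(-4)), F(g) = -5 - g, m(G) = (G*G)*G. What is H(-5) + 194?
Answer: 242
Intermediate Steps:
m(G) = G³ (m(G) = G²*G = G³)
H(d) = 53 + d (H(d) = -6 + (d + (-5 - 1*(-4)³)) = -6 + (d + (-5 - 1*(-64))) = -6 + (d + (-5 + 64)) = -6 + (d + 59) = -6 + (59 + d) = 53 + d)
H(-5) + 194 = (53 - 5) + 194 = 48 + 194 = 242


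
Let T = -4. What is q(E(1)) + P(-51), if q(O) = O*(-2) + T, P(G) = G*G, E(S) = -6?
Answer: 2609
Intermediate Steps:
P(G) = G²
q(O) = -4 - 2*O (q(O) = O*(-2) - 4 = -2*O - 4 = -4 - 2*O)
q(E(1)) + P(-51) = (-4 - 2*(-6)) + (-51)² = (-4 + 12) + 2601 = 8 + 2601 = 2609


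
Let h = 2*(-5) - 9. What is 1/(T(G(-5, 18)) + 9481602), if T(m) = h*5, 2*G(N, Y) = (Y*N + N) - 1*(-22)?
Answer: 1/9481507 ≈ 1.0547e-7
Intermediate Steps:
h = -19 (h = -10 - 9 = -19)
G(N, Y) = 11 + N/2 + N*Y/2 (G(N, Y) = ((Y*N + N) - 1*(-22))/2 = ((N*Y + N) + 22)/2 = ((N + N*Y) + 22)/2 = (22 + N + N*Y)/2 = 11 + N/2 + N*Y/2)
T(m) = -95 (T(m) = -19*5 = -95)
1/(T(G(-5, 18)) + 9481602) = 1/(-95 + 9481602) = 1/9481507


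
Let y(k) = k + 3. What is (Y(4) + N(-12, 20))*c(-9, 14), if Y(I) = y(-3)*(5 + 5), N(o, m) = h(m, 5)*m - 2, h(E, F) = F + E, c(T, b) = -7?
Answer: -3486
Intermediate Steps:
h(E, F) = E + F
y(k) = 3 + k
N(o, m) = -2 + m*(5 + m) (N(o, m) = (m + 5)*m - 2 = (5 + m)*m - 2 = m*(5 + m) - 2 = -2 + m*(5 + m))
Y(I) = 0 (Y(I) = (3 - 3)*(5 + 5) = 0*10 = 0)
(Y(4) + N(-12, 20))*c(-9, 14) = (0 + (-2 + 20*(5 + 20)))*(-7) = (0 + (-2 + 20*25))*(-7) = (0 + (-2 + 500))*(-7) = (0 + 498)*(-7) = 498*(-7) = -3486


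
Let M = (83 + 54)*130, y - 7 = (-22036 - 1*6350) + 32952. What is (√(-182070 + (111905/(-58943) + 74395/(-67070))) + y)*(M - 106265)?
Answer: -404504715 - 265365*I*√12646901426027719105246/790661402 ≈ -4.045e+8 - 3.7744e+7*I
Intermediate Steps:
y = 4573 (y = 7 + ((-22036 - 1*6350) + 32952) = 7 + ((-22036 - 6350) + 32952) = 7 + (-28386 + 32952) = 7 + 4566 = 4573)
M = 17810 (M = 137*130 = 17810)
(√(-182070 + (111905/(-58943) + 74395/(-67070))) + y)*(M - 106265) = (√(-182070 + (111905/(-58943) + 74395/(-67070))) + 4573)*(17810 - 106265) = (√(-182070 + (111905*(-1/58943) + 74395*(-1/67070))) + 4573)*(-88455) = (√(-182070 + (-111905/58943 - 14879/13414)) + 4573)*(-88455) = (√(-182070 - 2378106567/790661402) + 4573)*(-88455) = (√(-143958099568707/790661402) + 4573)*(-88455) = (3*I*√12646901426027719105246/790661402 + 4573)*(-88455) = (4573 + 3*I*√12646901426027719105246/790661402)*(-88455) = -404504715 - 265365*I*√12646901426027719105246/790661402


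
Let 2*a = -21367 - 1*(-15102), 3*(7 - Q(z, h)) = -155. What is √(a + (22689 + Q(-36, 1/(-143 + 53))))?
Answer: √706146/6 ≈ 140.05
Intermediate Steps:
Q(z, h) = 176/3 (Q(z, h) = 7 - ⅓*(-155) = 7 + 155/3 = 176/3)
a = -6265/2 (a = (-21367 - 1*(-15102))/2 = (-21367 + 15102)/2 = (½)*(-6265) = -6265/2 ≈ -3132.5)
√(a + (22689 + Q(-36, 1/(-143 + 53)))) = √(-6265/2 + (22689 + 176/3)) = √(-6265/2 + 68243/3) = √(117691/6) = √706146/6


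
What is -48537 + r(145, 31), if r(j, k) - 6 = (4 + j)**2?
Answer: -26330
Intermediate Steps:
r(j, k) = 6 + (4 + j)**2
-48537 + r(145, 31) = -48537 + (6 + (4 + 145)**2) = -48537 + (6 + 149**2) = -48537 + (6 + 22201) = -48537 + 22207 = -26330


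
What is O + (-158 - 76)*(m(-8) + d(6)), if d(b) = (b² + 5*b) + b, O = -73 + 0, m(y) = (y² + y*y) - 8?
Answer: -45001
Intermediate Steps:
m(y) = -8 + 2*y² (m(y) = (y² + y²) - 8 = 2*y² - 8 = -8 + 2*y²)
O = -73
d(b) = b² + 6*b
O + (-158 - 76)*(m(-8) + d(6)) = -73 + (-158 - 76)*((-8 + 2*(-8)²) + 6*(6 + 6)) = -73 - 234*((-8 + 2*64) + 6*12) = -73 - 234*((-8 + 128) + 72) = -73 - 234*(120 + 72) = -73 - 234*192 = -73 - 44928 = -45001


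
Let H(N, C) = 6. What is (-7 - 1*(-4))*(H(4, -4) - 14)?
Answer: 24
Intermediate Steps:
(-7 - 1*(-4))*(H(4, -4) - 14) = (-7 - 1*(-4))*(6 - 14) = (-7 + 4)*(-8) = -3*(-8) = 24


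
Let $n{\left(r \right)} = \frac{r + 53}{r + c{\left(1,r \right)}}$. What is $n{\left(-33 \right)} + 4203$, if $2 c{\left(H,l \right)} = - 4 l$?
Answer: $\frac{138719}{33} \approx 4203.6$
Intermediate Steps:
$c{\left(H,l \right)} = - 2 l$ ($c{\left(H,l \right)} = \frac{\left(-4\right) l}{2} = - 2 l$)
$n{\left(r \right)} = - \frac{53 + r}{r}$ ($n{\left(r \right)} = \frac{r + 53}{r - 2 r} = \frac{53 + r}{\left(-1\right) r} = \left(53 + r\right) \left(- \frac{1}{r}\right) = - \frac{53 + r}{r}$)
$n{\left(-33 \right)} + 4203 = \frac{-53 - -33}{-33} + 4203 = - \frac{-53 + 33}{33} + 4203 = \left(- \frac{1}{33}\right) \left(-20\right) + 4203 = \frac{20}{33} + 4203 = \frac{138719}{33}$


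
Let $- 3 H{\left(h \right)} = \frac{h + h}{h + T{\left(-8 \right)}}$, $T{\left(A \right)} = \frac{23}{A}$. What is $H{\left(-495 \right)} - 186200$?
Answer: $- \frac{741637240}{3983} \approx -1.862 \cdot 10^{5}$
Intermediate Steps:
$H{\left(h \right)} = - \frac{2 h}{3 \left(- \frac{23}{8} + h\right)}$ ($H{\left(h \right)} = - \frac{\left(h + h\right) \frac{1}{h + \frac{23}{-8}}}{3} = - \frac{2 h \frac{1}{h + 23 \left(- \frac{1}{8}\right)}}{3} = - \frac{2 h \frac{1}{h - \frac{23}{8}}}{3} = - \frac{2 h \frac{1}{- \frac{23}{8} + h}}{3} = - \frac{2 h}{3 \left(- \frac{23}{8} + h\right)}$)
$H{\left(-495 \right)} - 186200 = \left(-16\right) \left(-495\right) \frac{1}{-69 + 24 \left(-495\right)} - 186200 = \left(-16\right) \left(-495\right) \frac{1}{-69 - 11880} - 186200 = \left(-16\right) \left(-495\right) \frac{1}{-11949} - 186200 = \left(-16\right) \left(-495\right) \left(- \frac{1}{11949}\right) - 186200 = - \frac{2640}{3983} - 186200 = - \frac{741637240}{3983}$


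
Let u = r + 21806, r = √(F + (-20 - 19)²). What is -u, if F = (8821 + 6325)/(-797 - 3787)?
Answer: -21806 - 7*√40677843/1146 ≈ -21845.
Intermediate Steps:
F = -7573/2292 (F = 15146/(-4584) = 15146*(-1/4584) = -7573/2292 ≈ -3.3041)
r = 7*√40677843/1146 (r = √(-7573/2292 + (-20 - 19)²) = √(-7573/2292 + (-39)²) = √(-7573/2292 + 1521) = √(3478559/2292) = 7*√40677843/1146 ≈ 38.958)
u = 21806 + 7*√40677843/1146 (u = 7*√40677843/1146 + 21806 = 21806 + 7*√40677843/1146 ≈ 21845.)
-u = -(21806 + 7*√40677843/1146) = -21806 - 7*√40677843/1146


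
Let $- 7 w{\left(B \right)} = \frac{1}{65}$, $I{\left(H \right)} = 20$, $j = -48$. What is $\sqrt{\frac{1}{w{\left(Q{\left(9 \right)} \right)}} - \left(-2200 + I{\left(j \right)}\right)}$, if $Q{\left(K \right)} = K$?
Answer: $5 \sqrt{69} \approx 41.533$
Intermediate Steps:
$w{\left(B \right)} = - \frac{1}{455}$ ($w{\left(B \right)} = - \frac{1}{7 \cdot 65} = \left(- \frac{1}{7}\right) \frac{1}{65} = - \frac{1}{455}$)
$\sqrt{\frac{1}{w{\left(Q{\left(9 \right)} \right)}} - \left(-2200 + I{\left(j \right)}\right)} = \sqrt{\frac{1}{- \frac{1}{455}} + \left(2200 - 20\right)} = \sqrt{-455 + \left(2200 - 20\right)} = \sqrt{-455 + 2180} = \sqrt{1725} = 5 \sqrt{69}$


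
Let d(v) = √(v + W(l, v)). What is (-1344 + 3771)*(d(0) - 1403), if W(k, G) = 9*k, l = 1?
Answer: -3397800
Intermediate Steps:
d(v) = √(9 + v) (d(v) = √(v + 9*1) = √(v + 9) = √(9 + v))
(-1344 + 3771)*(d(0) - 1403) = (-1344 + 3771)*(√(9 + 0) - 1403) = 2427*(√9 - 1403) = 2427*(3 - 1403) = 2427*(-1400) = -3397800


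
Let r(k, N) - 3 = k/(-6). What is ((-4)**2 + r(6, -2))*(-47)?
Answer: -846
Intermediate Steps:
r(k, N) = 3 - k/6 (r(k, N) = 3 + k/(-6) = 3 + k*(-1/6) = 3 - k/6)
((-4)**2 + r(6, -2))*(-47) = ((-4)**2 + (3 - 1/6*6))*(-47) = (16 + (3 - 1))*(-47) = (16 + 2)*(-47) = 18*(-47) = -846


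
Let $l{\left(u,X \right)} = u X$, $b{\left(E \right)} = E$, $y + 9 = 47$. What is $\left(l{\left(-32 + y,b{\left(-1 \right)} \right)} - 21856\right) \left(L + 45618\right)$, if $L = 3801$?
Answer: $-1080398178$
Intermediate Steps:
$y = 38$ ($y = -9 + 47 = 38$)
$l{\left(u,X \right)} = X u$
$\left(l{\left(-32 + y,b{\left(-1 \right)} \right)} - 21856\right) \left(L + 45618\right) = \left(- (-32 + 38) - 21856\right) \left(3801 + 45618\right) = \left(\left(-1\right) 6 - 21856\right) 49419 = \left(-6 - 21856\right) 49419 = \left(-21862\right) 49419 = -1080398178$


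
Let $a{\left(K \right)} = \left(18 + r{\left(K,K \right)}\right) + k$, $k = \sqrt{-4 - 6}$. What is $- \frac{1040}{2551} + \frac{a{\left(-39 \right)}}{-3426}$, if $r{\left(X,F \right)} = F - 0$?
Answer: $- \frac{1169823}{2913242} - \frac{i \sqrt{10}}{3426} \approx -0.40155 - 0.00092302 i$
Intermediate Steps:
$r{\left(X,F \right)} = F$ ($r{\left(X,F \right)} = F + 0 = F$)
$k = i \sqrt{10}$ ($k = \sqrt{-10} = i \sqrt{10} \approx 3.1623 i$)
$a{\left(K \right)} = 18 + K + i \sqrt{10}$ ($a{\left(K \right)} = \left(18 + K\right) + i \sqrt{10} = 18 + K + i \sqrt{10}$)
$- \frac{1040}{2551} + \frac{a{\left(-39 \right)}}{-3426} = - \frac{1040}{2551} + \frac{18 - 39 + i \sqrt{10}}{-3426} = \left(-1040\right) \frac{1}{2551} + \left(-21 + i \sqrt{10}\right) \left(- \frac{1}{3426}\right) = - \frac{1040}{2551} + \left(\frac{7}{1142} - \frac{i \sqrt{10}}{3426}\right) = - \frac{1169823}{2913242} - \frac{i \sqrt{10}}{3426}$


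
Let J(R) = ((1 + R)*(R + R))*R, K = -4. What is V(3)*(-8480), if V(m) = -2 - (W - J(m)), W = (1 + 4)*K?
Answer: -763200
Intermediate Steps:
J(R) = 2*R²*(1 + R) (J(R) = ((1 + R)*(2*R))*R = (2*R*(1 + R))*R = 2*R²*(1 + R))
W = -20 (W = (1 + 4)*(-4) = 5*(-4) = -20)
V(m) = 18 + 2*m²*(1 + m) (V(m) = -2 - (-20 - 2*m²*(1 + m)) = -2 + (20 + 2*m²*(1 + m)) = 18 + 2*m²*(1 + m))
V(3)*(-8480) = (18 + 2*3²*(1 + 3))*(-8480) = (18 + 2*9*4)*(-8480) = (18 + 72)*(-8480) = 90*(-8480) = -763200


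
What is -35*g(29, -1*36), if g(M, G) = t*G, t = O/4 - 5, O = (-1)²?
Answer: -5985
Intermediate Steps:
O = 1
t = -19/4 (t = 1/4 - 5 = (¼)*1 - 5 = ¼ - 5 = -19/4 ≈ -4.7500)
g(M, G) = -19*G/4
-35*g(29, -1*36) = -(-665)*(-1*36)/4 = -(-665)*(-36)/4 = -35*171 = -5985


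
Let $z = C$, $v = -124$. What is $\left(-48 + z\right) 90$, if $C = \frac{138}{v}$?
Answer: $- \frac{137025}{31} \approx -4420.2$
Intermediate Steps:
$C = - \frac{69}{62}$ ($C = \frac{138}{-124} = 138 \left(- \frac{1}{124}\right) = - \frac{69}{62} \approx -1.1129$)
$z = - \frac{69}{62} \approx -1.1129$
$\left(-48 + z\right) 90 = \left(-48 - \frac{69}{62}\right) 90 = \left(- \frac{3045}{62}\right) 90 = - \frac{137025}{31}$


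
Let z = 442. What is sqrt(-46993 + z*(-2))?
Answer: I*sqrt(47877) ≈ 218.81*I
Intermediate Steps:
sqrt(-46993 + z*(-2)) = sqrt(-46993 + 442*(-2)) = sqrt(-46993 - 884) = sqrt(-47877) = I*sqrt(47877)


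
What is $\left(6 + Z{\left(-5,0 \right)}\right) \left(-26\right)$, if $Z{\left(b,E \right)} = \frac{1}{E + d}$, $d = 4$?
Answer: $- \frac{325}{2} \approx -162.5$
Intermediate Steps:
$Z{\left(b,E \right)} = \frac{1}{4 + E}$ ($Z{\left(b,E \right)} = \frac{1}{E + 4} = \frac{1}{4 + E}$)
$\left(6 + Z{\left(-5,0 \right)}\right) \left(-26\right) = \left(6 + \frac{1}{4 + 0}\right) \left(-26\right) = \left(6 + \frac{1}{4}\right) \left(-26\right) = \frac{25}{4} \left(-26\right) = - \frac{325}{2}$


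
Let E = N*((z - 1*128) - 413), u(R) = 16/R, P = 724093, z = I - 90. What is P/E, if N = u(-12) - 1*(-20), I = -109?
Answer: -2172279/41440 ≈ -52.420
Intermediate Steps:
z = -199 (z = -109 - 90 = -199)
N = 56/3 (N = 16/(-12) - 1*(-20) = 16*(-1/12) + 20 = -4/3 + 20 = 56/3 ≈ 18.667)
E = -41440/3 (E = 56*((-199 - 1*128) - 413)/3 = 56*((-199 - 128) - 413)/3 = 56*(-327 - 413)/3 = (56/3)*(-740) = -41440/3 ≈ -13813.)
P/E = 724093/(-41440/3) = 724093*(-3/41440) = -2172279/41440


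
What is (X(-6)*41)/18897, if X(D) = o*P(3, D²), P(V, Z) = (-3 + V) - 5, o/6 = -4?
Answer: 1640/6299 ≈ 0.26036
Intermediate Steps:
o = -24 (o = 6*(-4) = -24)
P(V, Z) = -8 + V
X(D) = 120 (X(D) = -24*(-8 + 3) = -24*(-5) = 120)
(X(-6)*41)/18897 = (120*41)/18897 = 4920*(1/18897) = 1640/6299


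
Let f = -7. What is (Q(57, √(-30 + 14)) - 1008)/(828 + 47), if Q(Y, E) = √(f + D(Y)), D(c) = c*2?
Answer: -144/125 + √107/875 ≈ -1.1402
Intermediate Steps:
D(c) = 2*c
Q(Y, E) = √(-7 + 2*Y)
(Q(57, √(-30 + 14)) - 1008)/(828 + 47) = (√(-7 + 2*57) - 1008)/(828 + 47) = (√(-7 + 114) - 1008)/875 = (√107 - 1008)*(1/875) = (-1008 + √107)*(1/875) = -144/125 + √107/875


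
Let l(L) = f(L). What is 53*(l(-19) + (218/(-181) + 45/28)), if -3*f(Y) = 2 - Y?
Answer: -1772055/5068 ≈ -349.66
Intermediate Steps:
f(Y) = -⅔ + Y/3 (f(Y) = -(2 - Y)/3 = -⅔ + Y/3)
l(L) = -⅔ + L/3
53*(l(-19) + (218/(-181) + 45/28)) = 53*((-⅔ + (⅓)*(-19)) + (218/(-181) + 45/28)) = 53*((-⅔ - 19/3) + (218*(-1/181) + 45*(1/28))) = 53*(-7 + (-218/181 + 45/28)) = 53*(-7 + 2041/5068) = 53*(-33435/5068) = -1772055/5068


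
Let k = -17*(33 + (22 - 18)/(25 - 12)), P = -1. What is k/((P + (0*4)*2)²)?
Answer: -7361/13 ≈ -566.23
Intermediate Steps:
k = -7361/13 (k = -17*(33 + 4/13) = -17*433/13 = -7361/13 ≈ -566.23)
k/((P + (0*4)*2)²) = -7361/(13*(-1 + (0*4)*2)²) = -7361/(13*(-1 + 0*2)²) = -7361/(13*(-1 + 0)²) = -7361/(13*((-1)²)) = -7361/13/1 = -7361/13*1 = -7361/13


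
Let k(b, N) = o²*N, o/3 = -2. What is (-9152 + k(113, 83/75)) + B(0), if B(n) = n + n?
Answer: -227804/25 ≈ -9112.2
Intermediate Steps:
o = -6 (o = 3*(-2) = -6)
k(b, N) = 36*N (k(b, N) = (-6)²*N = 36*N)
B(n) = 2*n
(-9152 + k(113, 83/75)) + B(0) = (-9152 + 36*(83/75)) + 2*0 = (-9152 + 36*(83*(1/75))) + 0 = (-9152 + 36*(83/75)) + 0 = (-9152 + 996/25) + 0 = -227804/25 + 0 = -227804/25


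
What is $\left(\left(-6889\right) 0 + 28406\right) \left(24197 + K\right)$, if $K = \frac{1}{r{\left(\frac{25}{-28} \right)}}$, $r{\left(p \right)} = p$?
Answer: $\frac{17182704182}{25} \approx 6.8731 \cdot 10^{8}$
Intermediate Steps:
$K = - \frac{28}{25}$ ($K = \frac{1}{25 \frac{1}{-28}} = \frac{1}{25 \left(- \frac{1}{28}\right)} = \frac{1}{- \frac{25}{28}} = - \frac{28}{25} \approx -1.12$)
$\left(\left(-6889\right) 0 + 28406\right) \left(24197 + K\right) = \left(\left(-6889\right) 0 + 28406\right) \left(24197 - \frac{28}{25}\right) = \left(0 + 28406\right) \frac{604897}{25} = 28406 \cdot \frac{604897}{25} = \frac{17182704182}{25}$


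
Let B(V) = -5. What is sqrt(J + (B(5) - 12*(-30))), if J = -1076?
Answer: I*sqrt(721) ≈ 26.851*I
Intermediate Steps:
sqrt(J + (B(5) - 12*(-30))) = sqrt(-1076 + (-5 - 12*(-30))) = sqrt(-1076 + (-5 + 360)) = sqrt(-1076 + 355) = sqrt(-721) = I*sqrt(721)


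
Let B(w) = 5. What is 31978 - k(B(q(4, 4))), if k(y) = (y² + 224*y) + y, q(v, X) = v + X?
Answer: 30828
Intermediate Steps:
q(v, X) = X + v
k(y) = y² + 225*y
31978 - k(B(q(4, 4))) = 31978 - 5*(225 + 5) = 31978 - 5*230 = 31978 - 1*1150 = 31978 - 1150 = 30828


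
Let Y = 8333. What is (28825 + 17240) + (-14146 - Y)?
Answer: 23586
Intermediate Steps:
(28825 + 17240) + (-14146 - Y) = (28825 + 17240) + (-14146 - 1*8333) = 46065 + (-14146 - 8333) = 46065 - 22479 = 23586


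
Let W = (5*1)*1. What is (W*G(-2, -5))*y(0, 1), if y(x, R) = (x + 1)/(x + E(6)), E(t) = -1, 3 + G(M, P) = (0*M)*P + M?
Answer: 25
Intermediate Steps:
G(M, P) = -3 + M (G(M, P) = -3 + ((0*M)*P + M) = -3 + (0*P + M) = -3 + (0 + M) = -3 + M)
y(x, R) = (1 + x)/(-1 + x) (y(x, R) = (x + 1)/(x - 1) = (1 + x)/(-1 + x))
W = 5 (W = 5*1 = 5)
(W*G(-2, -5))*y(0, 1) = (5*(-3 - 2))*((1 + 0)/(-1 + 0)) = (5*(-5))*(1/(-1)) = -(-25) = -25*(-1) = 25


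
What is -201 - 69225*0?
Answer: -201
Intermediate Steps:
-201 - 69225*0 = -201 - 975*0 = -201 + 0 = -201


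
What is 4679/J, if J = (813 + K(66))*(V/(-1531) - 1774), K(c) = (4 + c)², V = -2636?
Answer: -7163549/15501414254 ≈ -0.00046212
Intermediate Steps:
J = -15501414254/1531 (J = (813 + (4 + 66)²)*(-2636/(-1531) - 1774) = (813 + 70²)*(-2636*(-1/1531) - 1774) = (813 + 4900)*(2636/1531 - 1774) = 5713*(-2713358/1531) = -15501414254/1531 ≈ -1.0125e+7)
4679/J = 4679/(-15501414254/1531) = 4679*(-1531/15501414254) = -7163549/15501414254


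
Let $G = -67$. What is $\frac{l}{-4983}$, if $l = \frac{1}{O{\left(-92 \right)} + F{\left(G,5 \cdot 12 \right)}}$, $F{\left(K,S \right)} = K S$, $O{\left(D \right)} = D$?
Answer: $\frac{1}{20490096} \approx 4.8804 \cdot 10^{-8}$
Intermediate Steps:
$l = - \frac{1}{4112}$ ($l = \frac{1}{-92 - 67 \cdot 5 \cdot 12} = \frac{1}{-92 - 4020} = \frac{1}{-4112} = - \frac{1}{4112} \approx -0.00024319$)
$\frac{l}{-4983} = - \frac{1}{4112 \left(-4983\right)} = \left(- \frac{1}{4112}\right) \left(- \frac{1}{4983}\right) = \frac{1}{20490096}$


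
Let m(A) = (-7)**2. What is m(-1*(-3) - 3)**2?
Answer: 2401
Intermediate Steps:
m(A) = 49
m(-1*(-3) - 3)**2 = 49**2 = 2401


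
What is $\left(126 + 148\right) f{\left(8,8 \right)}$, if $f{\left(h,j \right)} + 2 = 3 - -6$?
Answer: $1918$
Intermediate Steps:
$f{\left(h,j \right)} = 7$ ($f{\left(h,j \right)} = -2 + \left(3 - -6\right) = -2 + \left(3 + 6\right) = -2 + 9 = 7$)
$\left(126 + 148\right) f{\left(8,8 \right)} = \left(126 + 148\right) 7 = 274 \cdot 7 = 1918$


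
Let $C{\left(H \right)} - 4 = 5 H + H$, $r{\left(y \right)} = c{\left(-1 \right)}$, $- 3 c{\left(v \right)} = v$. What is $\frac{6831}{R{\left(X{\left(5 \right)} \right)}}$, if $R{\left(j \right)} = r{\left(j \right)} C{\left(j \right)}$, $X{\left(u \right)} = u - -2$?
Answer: $\frac{891}{2} \approx 445.5$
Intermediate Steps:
$c{\left(v \right)} = - \frac{v}{3}$
$r{\left(y \right)} = \frac{1}{3}$ ($r{\left(y \right)} = \left(- \frac{1}{3}\right) \left(-1\right) = \frac{1}{3}$)
$X{\left(u \right)} = 2 + u$ ($X{\left(u \right)} = u + 2 = 2 + u$)
$C{\left(H \right)} = 4 + 6 H$ ($C{\left(H \right)} = 4 + \left(5 H + H\right) = 4 + 6 H$)
$R{\left(j \right)} = \frac{4}{3} + 2 j$ ($R{\left(j \right)} = \frac{4 + 6 j}{3} = \frac{4}{3} + 2 j$)
$\frac{6831}{R{\left(X{\left(5 \right)} \right)}} = \frac{6831}{\frac{4}{3} + 2 \left(2 + 5\right)} = \frac{6831}{\frac{4}{3} + 2 \cdot 7} = \frac{6831}{\frac{4}{3} + 14} = \frac{6831}{\frac{46}{3}} = 6831 \cdot \frac{3}{46} = \frac{891}{2}$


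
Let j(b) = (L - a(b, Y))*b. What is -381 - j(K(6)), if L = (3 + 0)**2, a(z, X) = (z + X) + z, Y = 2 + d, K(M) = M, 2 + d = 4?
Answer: -339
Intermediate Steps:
d = 2 (d = -2 + 4 = 2)
Y = 4 (Y = 2 + 2 = 4)
a(z, X) = X + 2*z (a(z, X) = (X + z) + z = X + 2*z)
L = 9 (L = 3**2 = 9)
j(b) = b*(5 - 2*b) (j(b) = (9 - (4 + 2*b))*b = (9 + (-4 - 2*b))*b = (5 - 2*b)*b = b*(5 - 2*b))
-381 - j(K(6)) = -381 - 6*(5 - 2*6) = -381 - 6*(5 - 12) = -381 - 6*(-7) = -381 - 1*(-42) = -381 + 42 = -339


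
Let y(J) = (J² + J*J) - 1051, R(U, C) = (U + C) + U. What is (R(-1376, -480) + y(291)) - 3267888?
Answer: -3102809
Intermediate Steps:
R(U, C) = C + 2*U (R(U, C) = (C + U) + U = C + 2*U)
y(J) = -1051 + 2*J² (y(J) = (J² + J²) - 1051 = 2*J² - 1051 = -1051 + 2*J²)
(R(-1376, -480) + y(291)) - 3267888 = ((-480 + 2*(-1376)) + (-1051 + 2*291²)) - 3267888 = ((-480 - 2752) + (-1051 + 2*84681)) - 3267888 = (-3232 + (-1051 + 169362)) - 3267888 = (-3232 + 168311) - 3267888 = 165079 - 3267888 = -3102809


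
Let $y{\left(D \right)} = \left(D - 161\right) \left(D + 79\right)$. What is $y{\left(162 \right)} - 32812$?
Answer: $-32571$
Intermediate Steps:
$y{\left(D \right)} = \left(-161 + D\right) \left(79 + D\right)$
$y{\left(162 \right)} - 32812 = \left(-12719 + 162^{2} - 13284\right) - 32812 = \left(-12719 + 26244 - 13284\right) - 32812 = 241 - 32812 = -32571$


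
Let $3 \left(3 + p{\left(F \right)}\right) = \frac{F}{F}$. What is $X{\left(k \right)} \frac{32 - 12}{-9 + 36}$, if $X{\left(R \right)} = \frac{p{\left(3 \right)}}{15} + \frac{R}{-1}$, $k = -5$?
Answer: $\frac{868}{243} \approx 3.572$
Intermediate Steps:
$p{\left(F \right)} = - \frac{8}{3}$ ($p{\left(F \right)} = -3 + \frac{F \frac{1}{F}}{3} = -3 + \frac{1}{3} \cdot 1 = -3 + \frac{1}{3} = - \frac{8}{3}$)
$X{\left(R \right)} = - \frac{8}{45} - R$ ($X{\left(R \right)} = - \frac{8}{3 \cdot 15} + \frac{R}{-1} = \left(- \frac{8}{3}\right) \frac{1}{15} + R \left(-1\right) = - \frac{8}{45} - R$)
$X{\left(k \right)} \frac{32 - 12}{-9 + 36} = \left(- \frac{8}{45} - -5\right) \frac{32 - 12}{-9 + 36} = \left(- \frac{8}{45} + 5\right) \frac{20}{27} = \frac{217 \cdot 20 \cdot \frac{1}{27}}{45} = \frac{217}{45} \cdot \frac{20}{27} = \frac{868}{243}$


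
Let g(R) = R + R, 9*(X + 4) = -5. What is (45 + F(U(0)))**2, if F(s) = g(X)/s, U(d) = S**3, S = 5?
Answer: 2554594849/1265625 ≈ 2018.4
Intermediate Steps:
X = -41/9 (X = -4 + (1/9)*(-5) = -4 - 5/9 = -41/9 ≈ -4.5556)
g(R) = 2*R
U(d) = 125 (U(d) = 5**3 = 125)
F(s) = -82/(9*s) (F(s) = (2*(-41/9))/s = -82/(9*s))
(45 + F(U(0)))**2 = (45 - 82/9/125)**2 = (45 - 82/9*1/125)**2 = (45 - 82/1125)**2 = (50543/1125)**2 = 2554594849/1265625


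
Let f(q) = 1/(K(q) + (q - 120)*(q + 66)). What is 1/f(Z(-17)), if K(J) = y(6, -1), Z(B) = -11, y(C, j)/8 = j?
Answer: -7213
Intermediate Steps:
y(C, j) = 8*j
K(J) = -8 (K(J) = 8*(-1) = -8)
f(q) = 1/(-8 + (-120 + q)*(66 + q)) (f(q) = 1/(-8 + (q - 120)*(q + 66)) = 1/(-8 + (-120 + q)*(66 + q)))
1/f(Z(-17)) = 1/(1/(-7928 + (-11)**2 - 54*(-11))) = 1/(1/(-7928 + 121 + 594)) = 1/(1/(-7213)) = 1/(-1/7213) = -7213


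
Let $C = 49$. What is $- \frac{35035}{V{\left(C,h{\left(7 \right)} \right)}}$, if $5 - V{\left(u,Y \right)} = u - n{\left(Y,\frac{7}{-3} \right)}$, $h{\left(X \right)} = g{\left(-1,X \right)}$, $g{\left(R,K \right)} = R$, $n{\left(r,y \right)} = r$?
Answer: $\frac{7007}{9} \approx 778.56$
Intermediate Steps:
$h{\left(X \right)} = -1$
$V{\left(u,Y \right)} = 5 + Y - u$ ($V{\left(u,Y \right)} = 5 - \left(u - Y\right) = 5 + \left(Y - u\right) = 5 + Y - u$)
$- \frac{35035}{V{\left(C,h{\left(7 \right)} \right)}} = - \frac{35035}{5 - 1 - 49} = - \frac{35035}{-45} = \left(-35035\right) \left(- \frac{1}{45}\right) = \frac{7007}{9}$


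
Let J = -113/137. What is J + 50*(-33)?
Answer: -226163/137 ≈ -1650.8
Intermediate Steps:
J = -113/137 (J = -113*1/137 = -113/137 ≈ -0.82482)
J + 50*(-33) = -113/137 + 50*(-33) = -113/137 - 1650 = -226163/137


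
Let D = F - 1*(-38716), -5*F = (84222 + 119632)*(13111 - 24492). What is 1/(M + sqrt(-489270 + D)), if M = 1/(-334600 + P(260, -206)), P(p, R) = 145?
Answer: 334455/51854104615879405619 + 44744058810*sqrt(2897262005)/51854104615879405619 ≈ 4.6446e-5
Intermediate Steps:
F = 2320062374/5 (F = -(84222 + 119632)*(13111 - 24492)/5 = -203854*(-11381)/5 = -1/5*(-2320062374) = 2320062374/5 ≈ 4.6401e+8)
M = -1/334455 (M = 1/(-334600 + 145) = 1/(-334455) = -1/334455 ≈ -2.9899e-6)
D = 2320255954/5 (D = 2320062374/5 - 1*(-38716) = 2320062374/5 + 38716 = 2320255954/5 ≈ 4.6405e+8)
1/(M + sqrt(-489270 + D)) = 1/(-1/334455 + sqrt(-489270 + 2320255954/5)) = 1/(-1/334455 + sqrt(2317809604/5)) = 1/(-1/334455 + 2*sqrt(2897262005)/5)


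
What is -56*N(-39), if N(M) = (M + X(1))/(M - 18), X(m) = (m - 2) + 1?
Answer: -728/19 ≈ -38.316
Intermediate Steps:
X(m) = -1 + m (X(m) = (-2 + m) + 1 = -1 + m)
N(M) = M/(-18 + M) (N(M) = (M + (-1 + 1))/(M - 18) = (M + 0)/(-18 + M) = M/(-18 + M))
-56*N(-39) = -(-2184)/(-18 - 39) = -(-2184)/(-57) = -(-2184)*(-1)/57 = -56*13/19 = -728/19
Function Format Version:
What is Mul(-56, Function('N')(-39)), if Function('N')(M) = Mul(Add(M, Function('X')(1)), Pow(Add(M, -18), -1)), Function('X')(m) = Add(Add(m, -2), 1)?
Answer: Rational(-728, 19) ≈ -38.316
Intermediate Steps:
Function('X')(m) = Add(-1, m) (Function('X')(m) = Add(Add(-2, m), 1) = Add(-1, m))
Function('N')(M) = Mul(M, Pow(Add(-18, M), -1)) (Function('N')(M) = Mul(Add(M, Add(-1, 1)), Pow(Add(M, -18), -1)) = Mul(Add(M, 0), Pow(Add(-18, M), -1)) = Mul(M, Pow(Add(-18, M), -1)))
Mul(-56, Function('N')(-39)) = Mul(-56, Mul(-39, Pow(Add(-18, -39), -1))) = Mul(-56, Mul(-39, Pow(-57, -1))) = Mul(-56, Mul(-39, Rational(-1, 57))) = Mul(-56, Rational(13, 19)) = Rational(-728, 19)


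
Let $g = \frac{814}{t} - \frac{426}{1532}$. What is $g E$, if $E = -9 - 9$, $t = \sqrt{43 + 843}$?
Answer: $\frac{1917}{383} - \frac{7326 \sqrt{886}}{443} \approx -487.24$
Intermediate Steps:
$t = \sqrt{886} \approx 29.766$
$E = -18$ ($E = -9 - 9 = -18$)
$g = - \frac{213}{766} + \frac{407 \sqrt{886}}{443}$ ($g = \frac{814}{\sqrt{886}} - \frac{426}{1532} = 814 \frac{\sqrt{886}}{886} - \frac{213}{766} = \frac{407 \sqrt{886}}{443} - \frac{213}{766} = - \frac{213}{766} + \frac{407 \sqrt{886}}{443} \approx 27.069$)
$g E = \left(- \frac{213}{766} + \frac{407 \sqrt{886}}{443}\right) \left(-18\right) = \frac{1917}{383} - \frac{7326 \sqrt{886}}{443}$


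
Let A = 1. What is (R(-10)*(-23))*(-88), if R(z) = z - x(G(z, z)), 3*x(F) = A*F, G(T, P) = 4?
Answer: -68816/3 ≈ -22939.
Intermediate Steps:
x(F) = F/3 (x(F) = (1*F)/3 = F/3)
R(z) = -4/3 + z (R(z) = z - 4/3 = -4/3 + z)
(R(-10)*(-23))*(-88) = ((-4/3 - 10)*(-23))*(-88) = -34/3*(-23)*(-88) = (782/3)*(-88) = -68816/3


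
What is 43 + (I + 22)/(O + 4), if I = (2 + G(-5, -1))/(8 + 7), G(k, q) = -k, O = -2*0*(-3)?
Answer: 2917/60 ≈ 48.617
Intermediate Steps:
O = 0 (O = 0*(-3) = 0)
I = 7/15 (I = (2 - 1*(-5))/(8 + 7) = (2 + 5)/15 = 7*(1/15) = 7/15 ≈ 0.46667)
43 + (I + 22)/(O + 4) = 43 + (7/15 + 22)/(0 + 4) = 43 + (337/15)/4 = 43 + (337/15)*(¼) = 43 + 337/60 = 2917/60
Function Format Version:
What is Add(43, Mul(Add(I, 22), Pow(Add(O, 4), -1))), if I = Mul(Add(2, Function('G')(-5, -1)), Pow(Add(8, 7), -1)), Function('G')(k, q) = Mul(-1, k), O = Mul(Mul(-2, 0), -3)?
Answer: Rational(2917, 60) ≈ 48.617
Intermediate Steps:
O = 0 (O = Mul(0, -3) = 0)
I = Rational(7, 15) (I = Mul(Add(2, Mul(-1, -5)), Pow(Add(8, 7), -1)) = Mul(Add(2, 5), Pow(15, -1)) = Mul(7, Rational(1, 15)) = Rational(7, 15) ≈ 0.46667)
Add(43, Mul(Add(I, 22), Pow(Add(O, 4), -1))) = Add(43, Mul(Add(Rational(7, 15), 22), Pow(Add(0, 4), -1))) = Add(43, Mul(Rational(337, 15), Pow(4, -1))) = Add(43, Mul(Rational(337, 15), Rational(1, 4))) = Add(43, Rational(337, 60)) = Rational(2917, 60)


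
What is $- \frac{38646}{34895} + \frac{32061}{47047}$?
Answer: $- \frac{99915681}{234529295} \approx -0.42603$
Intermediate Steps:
$- \frac{38646}{34895} + \frac{32061}{47047} = - \frac{99915681}{234529295}$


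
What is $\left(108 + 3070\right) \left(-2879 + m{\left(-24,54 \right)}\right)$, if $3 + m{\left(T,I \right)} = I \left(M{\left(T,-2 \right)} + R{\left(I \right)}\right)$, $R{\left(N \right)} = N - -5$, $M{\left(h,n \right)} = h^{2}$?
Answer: $99814624$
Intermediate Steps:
$R{\left(N \right)} = 5 + N$ ($R{\left(N \right)} = N + 5 = 5 + N$)
$m{\left(T,I \right)} = -3 + I \left(5 + I + T^{2}\right)$ ($m{\left(T,I \right)} = -3 + I \left(T^{2} + \left(5 + I\right)\right) = -3 + I \left(5 + I + T^{2}\right)$)
$\left(108 + 3070\right) \left(-2879 + m{\left(-24,54 \right)}\right) = \left(108 + 3070\right) \left(-2879 + \left(-3 + 54 \left(-24\right)^{2} + 54 \left(5 + 54\right)\right)\right) = 3178 \left(-2879 + \left(-3 + 54 \cdot 576 + 54 \cdot 59\right)\right) = 3178 \left(-2879 + \left(-3 + 31104 + 3186\right)\right) = 3178 \left(-2879 + 34287\right) = 3178 \cdot 31408 = 99814624$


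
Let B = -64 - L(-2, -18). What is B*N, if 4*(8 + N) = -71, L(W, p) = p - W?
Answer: 1236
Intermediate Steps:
B = -48 (B = -64 - (-18 - 1*(-2)) = -64 - (-18 + 2) = -64 - 1*(-16) = -64 + 16 = -48)
N = -103/4 (N = -8 + (¼)*(-71) = -8 - 71/4 = -103/4 ≈ -25.750)
B*N = -48*(-103/4) = 1236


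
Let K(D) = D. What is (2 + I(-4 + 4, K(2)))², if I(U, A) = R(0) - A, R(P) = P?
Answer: 0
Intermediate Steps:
I(U, A) = -A (I(U, A) = 0 - A = -A)
(2 + I(-4 + 4, K(2)))² = (2 - 1*2)² = (2 - 2)² = 0² = 0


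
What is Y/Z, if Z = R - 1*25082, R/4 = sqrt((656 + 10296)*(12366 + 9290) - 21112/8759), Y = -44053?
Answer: -4839073106807/13864259482210 - 88106*sqrt(4549050256754366)/6932129741105 ≈ -1.2063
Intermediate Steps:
R = 8*sqrt(4549050256754366)/8759 (R = 4*sqrt((656 + 10296)*(12366 + 9290) - 21112/8759) = 4*sqrt(10952*21656 - 21112*1/8759) = 4*sqrt(237176512 - 21112/8759) = 4*sqrt(2077429047496/8759) = 4*(2*sqrt(4549050256754366)/8759) = 8*sqrt(4549050256754366)/8759 ≈ 61602.)
Z = -25082 + 8*sqrt(4549050256754366)/8759 (Z = 8*sqrt(4549050256754366)/8759 - 1*25082 = 8*sqrt(4549050256754366)/8759 - 25082 = -25082 + 8*sqrt(4549050256754366)/8759 ≈ 36520.)
Y/Z = -44053/(-25082 + 8*sqrt(4549050256754366)/8759)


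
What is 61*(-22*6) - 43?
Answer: -8095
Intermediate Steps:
61*(-22*6) - 43 = 61*(-132) - 43 = -8052 - 43 = -8095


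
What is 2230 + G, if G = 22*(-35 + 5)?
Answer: 1570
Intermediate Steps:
G = -660 (G = 22*(-30) = -660)
2230 + G = 2230 - 660 = 1570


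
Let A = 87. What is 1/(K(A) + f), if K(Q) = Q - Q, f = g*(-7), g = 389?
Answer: -1/2723 ≈ -0.00036724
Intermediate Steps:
f = -2723 (f = 389*(-7) = -2723)
K(Q) = 0
1/(K(A) + f) = 1/(0 - 2723) = 1/(-2723) = -1/2723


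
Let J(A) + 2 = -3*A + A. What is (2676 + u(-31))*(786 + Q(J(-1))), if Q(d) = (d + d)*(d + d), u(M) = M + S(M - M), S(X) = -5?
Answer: 2075040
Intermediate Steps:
J(A) = -2 - 2*A (J(A) = -2 + (-3*A + A) = -2 - 2*A)
u(M) = -5 + M (u(M) = M - 5 = -5 + M)
Q(d) = 4*d² (Q(d) = (2*d)*(2*d) = 4*d²)
(2676 + u(-31))*(786 + Q(J(-1))) = (2676 + (-5 - 31))*(786 + 4*(-2 - 2*(-1))²) = (2676 - 36)*(786 + 4*(-2 + 2)²) = 2640*(786 + 4*0²) = 2640*(786 + 4*0) = 2640*(786 + 0) = 2640*786 = 2075040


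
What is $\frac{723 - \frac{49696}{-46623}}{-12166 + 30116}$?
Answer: $\frac{1350325}{33475314} \approx 0.040338$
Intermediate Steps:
$\frac{723 - \frac{49696}{-46623}}{-12166 + 30116} = \frac{723 - - \frac{49696}{46623}}{17950} = \left(723 + \frac{49696}{46623}\right) \frac{1}{17950} = \frac{33758125}{46623} \cdot \frac{1}{17950} = \frac{1350325}{33475314}$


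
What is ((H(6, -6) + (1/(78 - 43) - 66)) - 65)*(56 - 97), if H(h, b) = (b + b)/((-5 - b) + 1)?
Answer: 196554/35 ≈ 5615.8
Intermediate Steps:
H(h, b) = 2*b/(-4 - b) (H(h, b) = (2*b)/(-4 - b) = 2*b/(-4 - b))
((H(6, -6) + (1/(78 - 43) - 66)) - 65)*(56 - 97) = ((-2*(-6)/(4 - 6) + (1/(78 - 43) - 66)) - 65)*(56 - 97) = ((-2*(-6)/(-2) + (1/35 - 66)) - 65)*(-41) = ((-2*(-6)*(-½) + (1/35 - 66)) - 65)*(-41) = ((-6 - 2309/35) - 65)*(-41) = (-2519/35 - 65)*(-41) = -4794/35*(-41) = 196554/35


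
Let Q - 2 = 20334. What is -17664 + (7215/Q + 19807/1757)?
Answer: -630725465821/35730352 ≈ -17652.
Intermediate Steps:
Q = 20336 (Q = 2 + 20334 = 20336)
-17664 + (7215/Q + 19807/1757) = -17664 + (7215/20336 + 19807/1757) = -17664 + 415471907/35730352 = -630725465821/35730352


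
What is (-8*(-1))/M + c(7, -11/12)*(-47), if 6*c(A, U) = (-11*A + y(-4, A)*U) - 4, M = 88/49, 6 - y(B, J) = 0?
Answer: 90029/132 ≈ 682.04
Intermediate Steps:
y(B, J) = 6 (y(B, J) = 6 - 1*0 = 6 + 0 = 6)
M = 88/49 (M = 88*(1/49) = 88/49 ≈ 1.7959)
c(A, U) = -⅔ + U - 11*A/6 (c(A, U) = ((-11*A + 6*U) - 4)/6 = (-4 - 11*A + 6*U)/6 = -⅔ + U - 11*A/6)
(-8*(-1))/M + c(7, -11/12)*(-47) = (-8*(-1))/(88/49) + (-⅔ - 11/12 - 11/6*7)*(-47) = 8*(49/88) + (-⅔ - 11*1/12 - 77/6)*(-47) = 49/11 + (-⅔ - 11/12 - 77/6)*(-47) = 49/11 - 173/12*(-47) = 49/11 + 8131/12 = 90029/132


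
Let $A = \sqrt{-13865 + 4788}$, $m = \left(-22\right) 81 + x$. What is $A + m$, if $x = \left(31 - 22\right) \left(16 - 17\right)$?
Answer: $-1791 + i \sqrt{9077} \approx -1791.0 + 95.273 i$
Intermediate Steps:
$x = -9$ ($x = 9 \left(-1\right) = -9$)
$m = -1791$ ($m = \left(-22\right) 81 - 9 = -1782 - 9 = -1791$)
$A = i \sqrt{9077}$ ($A = \sqrt{-9077} = i \sqrt{9077} \approx 95.273 i$)
$A + m = i \sqrt{9077} - 1791 = -1791 + i \sqrt{9077}$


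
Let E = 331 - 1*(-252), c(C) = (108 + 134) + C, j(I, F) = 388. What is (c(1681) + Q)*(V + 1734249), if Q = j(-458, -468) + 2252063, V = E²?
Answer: 4675882779612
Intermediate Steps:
c(C) = 242 + C
E = 583 (E = 331 + 252 = 583)
V = 339889 (V = 583² = 339889)
Q = 2252451 (Q = 388 + 2252063 = 2252451)
(c(1681) + Q)*(V + 1734249) = ((242 + 1681) + 2252451)*(339889 + 1734249) = (1923 + 2252451)*2074138 = 2254374*2074138 = 4675882779612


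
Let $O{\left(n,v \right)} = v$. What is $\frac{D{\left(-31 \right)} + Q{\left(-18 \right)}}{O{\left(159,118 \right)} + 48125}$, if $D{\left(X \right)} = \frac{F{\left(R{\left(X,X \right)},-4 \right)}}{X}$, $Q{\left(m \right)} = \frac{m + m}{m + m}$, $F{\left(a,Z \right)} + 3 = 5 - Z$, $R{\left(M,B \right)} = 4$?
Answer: $\frac{25}{1495533} \approx 1.6716 \cdot 10^{-5}$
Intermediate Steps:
$F{\left(a,Z \right)} = 2 - Z$ ($F{\left(a,Z \right)} = -3 - \left(-5 + Z\right) = 2 - Z$)
$Q{\left(m \right)} = 1$ ($Q{\left(m \right)} = \frac{2 m}{2 m} = 2 m \frac{1}{2 m} = 1$)
$D{\left(X \right)} = \frac{6}{X}$ ($D{\left(X \right)} = \frac{2 - -4}{X} = \frac{2 + 4}{X} = \frac{6}{X}$)
$\frac{D{\left(-31 \right)} + Q{\left(-18 \right)}}{O{\left(159,118 \right)} + 48125} = \frac{\frac{6}{-31} + 1}{118 + 48125} = \frac{6 \left(- \frac{1}{31}\right) + 1}{48243} = \left(- \frac{6}{31} + 1\right) \frac{1}{48243} = \frac{25}{31} \cdot \frac{1}{48243} = \frac{25}{1495533}$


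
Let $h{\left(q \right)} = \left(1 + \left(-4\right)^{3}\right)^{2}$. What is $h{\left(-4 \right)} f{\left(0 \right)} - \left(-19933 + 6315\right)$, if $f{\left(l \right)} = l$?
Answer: $13618$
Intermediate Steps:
$h{\left(q \right)} = 3969$ ($h{\left(q \right)} = \left(1 - 64\right)^{2} = \left(-63\right)^{2} = 3969$)
$h{\left(-4 \right)} f{\left(0 \right)} - \left(-19933 + 6315\right) = 3969 \cdot 0 - \left(-19933 + 6315\right) = 0 - -13618 = 0 + 13618 = 13618$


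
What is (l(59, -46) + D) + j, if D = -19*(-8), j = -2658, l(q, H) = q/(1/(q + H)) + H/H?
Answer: -1738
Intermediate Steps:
l(q, H) = 1 + q*(H + q) (l(q, H) = q/(1/(H + q)) + 1 = q*(H + q) + 1 = 1 + q*(H + q))
D = 152
(l(59, -46) + D) + j = ((1 + 59² - 46*59) + 152) - 2658 = ((1 + 3481 - 2714) + 152) - 2658 = (768 + 152) - 2658 = 920 - 2658 = -1738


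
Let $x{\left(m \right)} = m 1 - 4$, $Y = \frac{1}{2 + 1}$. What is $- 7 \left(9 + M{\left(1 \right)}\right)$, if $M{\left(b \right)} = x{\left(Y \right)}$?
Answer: $- \frac{112}{3} \approx -37.333$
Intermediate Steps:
$Y = \frac{1}{3} \approx 0.33333$
$x{\left(m \right)} = -4 + m$ ($x{\left(m \right)} = m - 4 = -4 + m$)
$M{\left(b \right)} = - \frac{11}{3}$ ($M{\left(b \right)} = -4 + \frac{1}{3} = - \frac{11}{3}$)
$- 7 \left(9 + M{\left(1 \right)}\right) = - 7 \left(9 - \frac{11}{3}\right) = \left(-7\right) \frac{16}{3} = - \frac{112}{3}$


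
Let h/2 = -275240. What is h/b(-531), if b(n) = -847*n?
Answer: -78640/64251 ≈ -1.2239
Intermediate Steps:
h = -550480 (h = 2*(-275240) = -550480)
h/b(-531) = -550480/((-847*(-531))) = -550480/449757 = -550480*1/449757 = -78640/64251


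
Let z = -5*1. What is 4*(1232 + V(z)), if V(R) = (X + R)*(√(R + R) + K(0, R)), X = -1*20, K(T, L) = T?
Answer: 4928 - 100*I*√10 ≈ 4928.0 - 316.23*I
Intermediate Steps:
X = -20
z = -5
V(R) = √2*√R*(-20 + R) (V(R) = (-20 + R)*(√(R + R) + 0) = (-20 + R)*(√(2*R) + 0) = (-20 + R)*(√2*√R + 0) = (-20 + R)*(√2*√R) = √2*√R*(-20 + R))
4*(1232 + V(z)) = 4*(1232 + √2*√(-5)*(-20 - 5)) = 4*(1232 + √2*(I*√5)*(-25)) = 4*(1232 - 25*I*√10) = 4928 - 100*I*√10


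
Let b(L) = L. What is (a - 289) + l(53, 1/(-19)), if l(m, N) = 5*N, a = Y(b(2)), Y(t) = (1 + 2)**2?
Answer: -5325/19 ≈ -280.26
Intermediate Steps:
Y(t) = 9 (Y(t) = 3**2 = 9)
a = 9
(a - 289) + l(53, 1/(-19)) = (9 - 289) + 5/(-19) = -280 + 5*(-1/19) = -280 - 5/19 = -5325/19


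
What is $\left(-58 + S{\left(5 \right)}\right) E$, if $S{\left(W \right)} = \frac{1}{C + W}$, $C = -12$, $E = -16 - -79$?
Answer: $-3663$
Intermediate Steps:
$E = 63$ ($E = -16 + 79 = 63$)
$S{\left(W \right)} = \frac{1}{-12 + W}$
$\left(-58 + S{\left(5 \right)}\right) E = \left(-58 + \frac{1}{-12 + 5}\right) 63 = \left(-58 + \frac{1}{-7}\right) 63 = \left(-58 - \frac{1}{7}\right) 63 = \left(- \frac{407}{7}\right) 63 = -3663$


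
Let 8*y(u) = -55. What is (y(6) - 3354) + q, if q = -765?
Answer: -33007/8 ≈ -4125.9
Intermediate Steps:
y(u) = -55/8 (y(u) = (⅛)*(-55) = -55/8)
(y(6) - 3354) + q = (-55/8 - 3354) - 765 = -26887/8 - 765 = -33007/8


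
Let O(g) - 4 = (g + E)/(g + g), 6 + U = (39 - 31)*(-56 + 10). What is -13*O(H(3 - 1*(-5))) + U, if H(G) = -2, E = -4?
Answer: -891/2 ≈ -445.50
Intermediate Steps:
U = -374 (U = -6 + (39 - 31)*(-56 + 10) = -6 + 8*(-46) = -6 - 368 = -374)
O(g) = 4 + (-4 + g)/(2*g) (O(g) = 4 + (g - 4)/(g + g) = 4 + (-4 + g)/((2*g)) = 4 + (-4 + g)*(1/(2*g)) = 4 + (-4 + g)/(2*g))
-13*O(H(3 - 1*(-5))) + U = -13*(9/2 - 2/(-2)) - 374 = -13*(9/2 - 2*(-1/2)) - 374 = -13*(9/2 + 1) - 374 = -13*11/2 - 374 = -143/2 - 374 = -891/2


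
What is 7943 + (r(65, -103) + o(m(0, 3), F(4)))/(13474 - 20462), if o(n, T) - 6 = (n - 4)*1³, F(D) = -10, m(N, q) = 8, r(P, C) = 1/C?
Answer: 5717084423/719764 ≈ 7943.0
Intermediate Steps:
o(n, T) = 2 + n (o(n, T) = 6 + (n - 4)*1³ = 6 + (-4 + n)*1 = 6 + (-4 + n) = 2 + n)
7943 + (r(65, -103) + o(m(0, 3), F(4)))/(13474 - 20462) = 7943 + (1/(-103) + (2 + 8))/(13474 - 20462) = 7943 + (-1/103 + 10)/(-6988) = 7943 + (1029/103)*(-1/6988) = 7943 - 1029/719764 = 5717084423/719764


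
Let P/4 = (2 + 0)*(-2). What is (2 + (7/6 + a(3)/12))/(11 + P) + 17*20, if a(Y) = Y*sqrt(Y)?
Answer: 10181/30 - sqrt(3)/20 ≈ 339.28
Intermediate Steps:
a(Y) = Y**(3/2)
P = -16 (P = 4*((2 + 0)*(-2)) = 4*(2*(-2)) = 4*(-4) = -16)
(2 + (7/6 + a(3)/12))/(11 + P) + 17*20 = (2 + (7/6 + 3**(3/2)/12))/(11 - 16) + 17*20 = (2 + (7*(1/6) + (3*sqrt(3))*(1/12)))/(-5) + 340 = (2 + (7/6 + sqrt(3)/4))*(-1/5) + 340 = (19/6 + sqrt(3)/4)*(-1/5) + 340 = (-19/30 - sqrt(3)/20) + 340 = 10181/30 - sqrt(3)/20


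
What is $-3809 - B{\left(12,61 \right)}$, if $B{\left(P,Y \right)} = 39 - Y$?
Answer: $-3787$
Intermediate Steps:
$-3809 - B{\left(12,61 \right)} = -3809 - \left(39 - 61\right) = -3809 - -22 = -3809 + 22 = -3787$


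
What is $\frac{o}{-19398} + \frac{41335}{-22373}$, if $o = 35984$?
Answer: $- \frac{803443181}{216995727} \approx -3.7026$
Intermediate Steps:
$\frac{o}{-19398} + \frac{41335}{-22373} = \frac{35984}{-19398} + \frac{41335}{-22373} = 35984 \left(- \frac{1}{19398}\right) + 41335 \left(- \frac{1}{22373}\right) = - \frac{17992}{9699} - \frac{41335}{22373} = - \frac{803443181}{216995727}$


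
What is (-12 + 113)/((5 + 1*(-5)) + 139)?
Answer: 101/139 ≈ 0.72662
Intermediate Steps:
(-12 + 113)/((5 + 1*(-5)) + 139) = 101/((5 - 5) + 139) = 101/(0 + 139) = 101/139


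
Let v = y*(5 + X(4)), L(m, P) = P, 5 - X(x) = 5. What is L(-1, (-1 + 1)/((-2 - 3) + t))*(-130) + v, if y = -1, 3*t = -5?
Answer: -5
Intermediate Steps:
t = -5/3 (t = (⅓)*(-5) = -5/3 ≈ -1.6667)
X(x) = 0 (X(x) = 5 - 1*5 = 5 - 5 = 0)
v = -5 (v = -(5 + 0) = -1*5 = -5)
L(-1, (-1 + 1)/((-2 - 3) + t))*(-130) + v = ((-1 + 1)/((-2 - 3) - 5/3))*(-130) - 5 = (0/(-5 - 5/3))*(-130) - 5 = (0/(-20/3))*(-130) - 5 = (0*(-3/20))*(-130) - 5 = 0*(-130) - 5 = 0 - 5 = -5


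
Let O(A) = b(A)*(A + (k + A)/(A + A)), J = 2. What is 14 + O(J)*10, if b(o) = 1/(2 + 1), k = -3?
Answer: 119/6 ≈ 19.833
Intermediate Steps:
b(o) = ⅓ (b(o) = 1/3 = ⅓)
O(A) = A/3 + (-3 + A)/(6*A) (O(A) = (A + (-3 + A)/(A + A))/3 = (A + (-3 + A)/((2*A)))/3 = (A + (-3 + A)*(1/(2*A)))/3 = (A + (-3 + A)/(2*A))/3 = A/3 + (-3 + A)/(6*A))
14 + O(J)*10 = 14 + ((⅙)*(-3 + 2*(1 + 2*2))/2)*10 = 14 + ((⅙)*(½)*(-3 + 2*(1 + 4)))*10 = 14 + ((⅙)*(½)*(-3 + 2*5))*10 = 14 + ((⅙)*(½)*(-3 + 10))*10 = 14 + ((⅙)*(½)*7)*10 = 14 + (7/12)*10 = 14 + 35/6 = 119/6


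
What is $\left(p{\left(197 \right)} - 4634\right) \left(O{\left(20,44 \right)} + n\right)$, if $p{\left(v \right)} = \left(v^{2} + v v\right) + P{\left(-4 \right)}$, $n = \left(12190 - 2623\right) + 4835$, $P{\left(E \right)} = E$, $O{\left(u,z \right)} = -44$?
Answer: $1047846840$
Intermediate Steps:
$n = 14402$ ($n = 9567 + 4835 = 14402$)
$p{\left(v \right)} = -4 + 2 v^{2}$ ($p{\left(v \right)} = \left(v^{2} + v v\right) - 4 = \left(v^{2} + v^{2}\right) - 4 = 2 v^{2} - 4 = -4 + 2 v^{2}$)
$\left(p{\left(197 \right)} - 4634\right) \left(O{\left(20,44 \right)} + n\right) = \left(\left(-4 + 2 \cdot 197^{2}\right) - 4634\right) \left(-44 + 14402\right) = \left(\left(-4 + 2 \cdot 38809\right) - 4634\right) 14358 = \left(\left(-4 + 77618\right) - 4634\right) 14358 = \left(77614 - 4634\right) 14358 = 72980 \cdot 14358 = 1047846840$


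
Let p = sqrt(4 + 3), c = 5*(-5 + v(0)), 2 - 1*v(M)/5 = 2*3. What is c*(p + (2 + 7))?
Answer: -1125 - 125*sqrt(7) ≈ -1455.7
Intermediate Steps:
v(M) = -20 (v(M) = 10 - 10*3 = 10 - 5*6 = 10 - 30 = -20)
c = -125 (c = 5*(-5 - 20) = 5*(-25) = -125)
p = sqrt(7) ≈ 2.6458
c*(p + (2 + 7)) = -125*(sqrt(7) + (2 + 7)) = -125*(sqrt(7) + 9) = -125*(9 + sqrt(7)) = -1125 - 125*sqrt(7)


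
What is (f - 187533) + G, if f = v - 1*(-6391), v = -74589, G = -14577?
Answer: -270308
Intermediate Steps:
f = -68198 (f = -74589 - 1*(-6391) = -74589 + 6391 = -68198)
(f - 187533) + G = (-68198 - 187533) - 14577 = -255731 - 14577 = -270308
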